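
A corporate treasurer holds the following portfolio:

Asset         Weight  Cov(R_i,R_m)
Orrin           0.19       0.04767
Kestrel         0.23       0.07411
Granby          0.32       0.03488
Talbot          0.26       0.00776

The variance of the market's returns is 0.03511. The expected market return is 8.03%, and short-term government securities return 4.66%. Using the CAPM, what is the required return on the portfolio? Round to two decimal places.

β_Orrin = 0.04767 / 0.03511 = 1.3577
β_Kestrel = 0.07411 / 0.03511 = 2.1108
β_Granby = 0.03488 / 0.03511 = 0.9934
β_Talbot = 0.00776 / 0.03511 = 0.2210
β_P = Σ w_i β_i = 0.19×1.3577 + 0.23×2.1108 + 0.32×0.9934 + 0.26×0.2210 = 1.1188
MRP = 8.03% − 4.66% = 3.37%
E(R_P) = R_f + β_P × MRP = 4.66% + 1.1188 × 3.37% = 8.43%

8.43%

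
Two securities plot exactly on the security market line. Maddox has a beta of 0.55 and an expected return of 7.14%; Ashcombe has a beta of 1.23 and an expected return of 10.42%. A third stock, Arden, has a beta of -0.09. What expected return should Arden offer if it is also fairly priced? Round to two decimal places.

4.05%

MRP (SML slope) = (10.42% − 7.14%) / (1.23 − 0.55) = 3.28% / 0.68 = 4.8235%
R_f (intercept) = 7.14% − 0.55 × 4.8235% = 4.4871%
E(R_Arden) = R_f + β × MRP = 4.4871% + -0.09 × 4.8235% = 4.05%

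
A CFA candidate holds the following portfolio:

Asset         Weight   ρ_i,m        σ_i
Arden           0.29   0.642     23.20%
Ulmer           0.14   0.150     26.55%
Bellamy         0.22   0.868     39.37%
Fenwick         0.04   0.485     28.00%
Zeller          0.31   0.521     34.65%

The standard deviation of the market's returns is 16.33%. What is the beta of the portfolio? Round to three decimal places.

β_Arden = 0.642 × 23.20% / 16.33% = 0.9121
β_Ulmer = 0.150 × 26.55% / 16.33% = 0.2439
β_Bellamy = 0.868 × 39.37% / 16.33% = 2.0927
β_Fenwick = 0.485 × 28.00% / 16.33% = 0.8316
β_Zeller = 0.521 × 34.65% / 16.33% = 1.1055
β_P = Σ w_i β_i = 0.29×0.9121 + 0.14×0.2439 + 0.22×2.0927 + 0.04×0.8316 + 0.31×1.1055 = 1.1350

1.135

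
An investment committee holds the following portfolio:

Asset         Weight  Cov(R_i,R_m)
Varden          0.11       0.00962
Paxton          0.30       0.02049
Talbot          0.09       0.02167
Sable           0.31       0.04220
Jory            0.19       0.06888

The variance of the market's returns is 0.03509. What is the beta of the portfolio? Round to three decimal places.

β_Varden = 0.00962 / 0.03509 = 0.2742
β_Paxton = 0.02049 / 0.03509 = 0.5839
β_Talbot = 0.02167 / 0.03509 = 0.6176
β_Sable = 0.04220 / 0.03509 = 1.2026
β_Jory = 0.06888 / 0.03509 = 1.9630
β_P = Σ w_i β_i = 0.11×0.2742 + 0.30×0.5839 + 0.09×0.6176 + 0.31×1.2026 + 0.19×1.9630 = 1.0067

1.007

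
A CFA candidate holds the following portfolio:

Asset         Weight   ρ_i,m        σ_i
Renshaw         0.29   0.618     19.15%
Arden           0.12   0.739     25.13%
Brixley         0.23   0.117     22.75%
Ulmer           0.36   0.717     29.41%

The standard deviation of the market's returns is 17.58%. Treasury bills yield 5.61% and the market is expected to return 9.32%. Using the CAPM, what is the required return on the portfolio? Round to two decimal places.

8.54%

β_Renshaw = 0.618 × 19.15% / 17.58% = 0.6732
β_Arden = 0.739 × 25.13% / 17.58% = 1.0564
β_Brixley = 0.117 × 22.75% / 17.58% = 0.1514
β_Ulmer = 0.717 × 29.41% / 17.58% = 1.1995
β_P = Σ w_i β_i = 0.29×0.6732 + 0.12×1.0564 + 0.23×0.1514 + 0.36×1.1995 = 0.7886
MRP = 9.32% − 5.61% = 3.71%
E(R_P) = R_f + β_P × MRP = 5.61% + 0.7886 × 3.71% = 8.54%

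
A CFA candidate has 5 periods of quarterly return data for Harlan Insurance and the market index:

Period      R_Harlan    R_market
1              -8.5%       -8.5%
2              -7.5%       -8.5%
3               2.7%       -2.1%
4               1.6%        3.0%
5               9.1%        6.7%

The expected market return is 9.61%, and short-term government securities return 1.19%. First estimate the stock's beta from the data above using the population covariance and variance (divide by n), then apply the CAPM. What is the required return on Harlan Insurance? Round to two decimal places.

9.89%

Mean R_i = (-8.5 − 7.5 + 2.7 + 1.6 + 9.1) / 5 = -0.5200%
Mean R_m = (-8.5 − 8.5 − 2.1 + 3.0 + 6.7) / 5 = -1.8800%
Σ(R_i − R̄_i)(R_m − R̄_m) = 191.2120  ⇒  Cov = 191.2120 / 5 = 38.2424
Σ(R_m − R̄_m)² = 185.1280  ⇒  Var(R_m) = 185.1280 / 5 = 37.0256
β = Cov / Var(R_m) = 38.2424 / 37.0256 = 1.0329
MRP = 9.61% − 1.19% = 8.42%
E(R) = R_f + β × MRP = 1.19% + 1.0329 × 8.42% = 9.89%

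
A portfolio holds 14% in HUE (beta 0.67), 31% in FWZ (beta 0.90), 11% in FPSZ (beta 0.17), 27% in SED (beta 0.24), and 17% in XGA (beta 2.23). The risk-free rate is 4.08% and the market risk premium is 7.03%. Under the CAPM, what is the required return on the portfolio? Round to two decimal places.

9.95%

β_P = Σ w_i β_i = 0.14×0.67 + 0.31×0.90 + 0.11×0.17 + 0.27×0.24 + 0.17×2.23 = 0.8354
E(R_P) = R_f + β_P × MRP = 4.08% + 0.8354 × 7.03% = 9.95%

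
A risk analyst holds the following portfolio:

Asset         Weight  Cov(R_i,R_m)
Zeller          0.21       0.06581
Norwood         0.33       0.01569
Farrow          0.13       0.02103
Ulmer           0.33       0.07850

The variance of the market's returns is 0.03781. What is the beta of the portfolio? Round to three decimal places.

β_Zeller = 0.06581 / 0.03781 = 1.7405
β_Norwood = 0.01569 / 0.03781 = 0.4150
β_Farrow = 0.02103 / 0.03781 = 0.5562
β_Ulmer = 0.07850 / 0.03781 = 2.0762
β_P = Σ w_i β_i = 0.21×1.7405 + 0.33×0.4150 + 0.13×0.5562 + 0.33×2.0762 = 1.2599

1.260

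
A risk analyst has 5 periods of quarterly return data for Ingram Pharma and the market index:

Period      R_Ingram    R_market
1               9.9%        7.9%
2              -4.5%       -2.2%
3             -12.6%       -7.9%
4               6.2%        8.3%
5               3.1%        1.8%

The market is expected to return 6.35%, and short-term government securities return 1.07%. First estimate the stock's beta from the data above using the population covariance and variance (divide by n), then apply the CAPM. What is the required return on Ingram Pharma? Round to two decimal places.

Mean R_i = (9.9 − 4.5 − 12.6 + 6.2 + 3.1) / 5 = 0.4200%
Mean R_m = (7.9 − 2.2 − 7.9 + 8.3 + 1.8) / 5 = 1.5800%
Σ(R_i − R̄_i)(R_m − R̄_m) = 241.3720  ⇒  Cov = 241.3720 / 5 = 48.2744
Σ(R_m − R̄_m)² = 189.3080  ⇒  Var(R_m) = 189.3080 / 5 = 37.8616
β = Cov / Var(R_m) = 48.2744 / 37.8616 = 1.2750
MRP = 6.35% − 1.07% = 5.28%
E(R) = R_f + β × MRP = 1.07% + 1.2750 × 5.28% = 7.80%

7.80%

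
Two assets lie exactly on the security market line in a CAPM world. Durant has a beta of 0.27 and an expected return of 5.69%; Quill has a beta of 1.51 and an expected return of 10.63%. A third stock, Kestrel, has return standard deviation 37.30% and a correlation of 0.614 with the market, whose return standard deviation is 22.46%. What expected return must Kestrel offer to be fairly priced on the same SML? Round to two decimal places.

8.68%

MRP = (10.63% − 5.69%) / (1.51 − 0.27) = 3.9839%
R_f = 5.69% − 0.27 × 3.9839% = 4.6143%
β_Kestrel = ρ·σ_i/σ_m = 0.614 × 37.30 / 22.46 = 1.0197
E(R_Kestrel) = R_f + β × MRP = 4.6143% + 1.0197 × 3.9839% = 8.68%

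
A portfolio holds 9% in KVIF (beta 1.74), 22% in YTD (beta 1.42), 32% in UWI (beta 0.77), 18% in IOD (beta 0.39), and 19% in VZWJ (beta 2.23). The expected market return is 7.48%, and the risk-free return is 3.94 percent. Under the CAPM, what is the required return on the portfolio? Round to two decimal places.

β_P = Σ w_i β_i = 0.09×1.74 + 0.22×1.42 + 0.32×0.77 + 0.18×0.39 + 0.19×2.23 = 1.2093
MRP = 7.48% − 3.94% = 3.54%
E(R_P) = R_f + β_P × MRP = 3.94% + 1.2093 × 3.54% = 8.22%

8.22%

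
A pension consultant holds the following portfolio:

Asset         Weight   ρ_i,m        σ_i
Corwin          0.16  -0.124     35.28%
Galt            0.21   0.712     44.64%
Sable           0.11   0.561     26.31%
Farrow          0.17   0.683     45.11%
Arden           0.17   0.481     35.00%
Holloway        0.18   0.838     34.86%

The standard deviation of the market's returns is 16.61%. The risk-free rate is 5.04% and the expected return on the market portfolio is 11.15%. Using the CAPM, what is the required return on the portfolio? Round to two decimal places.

β_Corwin = -0.124 × 35.28% / 16.61% = -0.2634
β_Galt = 0.712 × 44.64% / 16.61% = 1.9135
β_Sable = 0.561 × 26.31% / 16.61% = 0.8886
β_Farrow = 0.683 × 45.11% / 16.61% = 1.8549
β_Arden = 0.481 × 35.00% / 16.61% = 1.0135
β_Holloway = 0.838 × 34.86% / 16.61% = 1.7587
β_P = Σ w_i β_i = 0.16×-0.2634 + 0.21×1.9135 + 0.11×0.8886 + 0.17×1.8549 + 0.17×1.0135 + 0.18×1.7587 = 1.2616
MRP = 11.15% − 5.04% = 6.11%
E(R_P) = R_f + β_P × MRP = 5.04% + 1.2616 × 6.11% = 12.75%

12.75%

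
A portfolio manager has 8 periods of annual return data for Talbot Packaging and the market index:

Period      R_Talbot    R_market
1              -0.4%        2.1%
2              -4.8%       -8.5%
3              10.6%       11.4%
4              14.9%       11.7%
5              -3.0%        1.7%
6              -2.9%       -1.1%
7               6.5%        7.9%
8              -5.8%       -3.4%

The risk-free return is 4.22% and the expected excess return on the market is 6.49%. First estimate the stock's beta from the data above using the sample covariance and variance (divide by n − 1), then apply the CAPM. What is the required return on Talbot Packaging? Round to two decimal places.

Mean R_i = (-0.4 − 4.8 + 10.6 + 14.9 − 3.0 − 2.9 + 6.5 − 5.8) / 8 = 1.8875%
Mean R_m = (2.1 − 8.5 + 11.4 + 11.7 + 1.7 − 1.1 + 7.9 − 3.4) / 8 = 2.7250%
Σ(R_i − R̄_i)(R_m − R̄_m) = 363.1425  ⇒  Cov = 363.1425 / 7 = 51.8775
Σ(R_m − R̄_m)² = 362.1750  ⇒  Var(R_m) = 362.1750 / 7 = 51.7393
β = Cov / Var(R_m) = 51.8775 / 51.7393 = 1.0027
E(R) = R_f + β × MRP = 4.22% + 1.0027 × 6.49% = 10.73%

10.73%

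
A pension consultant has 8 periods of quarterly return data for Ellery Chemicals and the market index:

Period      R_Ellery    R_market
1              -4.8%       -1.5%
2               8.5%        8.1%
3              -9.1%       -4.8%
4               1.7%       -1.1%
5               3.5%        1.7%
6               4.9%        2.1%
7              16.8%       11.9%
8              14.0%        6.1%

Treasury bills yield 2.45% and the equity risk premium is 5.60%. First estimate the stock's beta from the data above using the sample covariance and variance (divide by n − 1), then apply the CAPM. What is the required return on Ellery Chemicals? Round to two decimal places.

10.78%

Mean R_i = (-4.8 + 8.5 − 9.1 + 1.7 + 3.5 + 4.9 + 16.8 + 14.0) / 8 = 4.4375%
Mean R_m = (-1.5 + 8.1 − 4.8 − 1.1 + 1.7 + 2.1 + 11.9 + 6.1) / 8 = 2.8125%
Σ(R_i − R̄_i)(R_m − R̄_m) = 319.5763  ⇒  Cov = 319.5763 / 7 = 45.6538
Σ(R_m − R̄_m)² = 214.9488  ⇒  Var(R_m) = 214.9488 / 7 = 30.7070
β = Cov / Var(R_m) = 45.6538 / 30.7070 = 1.4868
E(R) = R_f + β × MRP = 2.45% + 1.4868 × 5.60% = 10.78%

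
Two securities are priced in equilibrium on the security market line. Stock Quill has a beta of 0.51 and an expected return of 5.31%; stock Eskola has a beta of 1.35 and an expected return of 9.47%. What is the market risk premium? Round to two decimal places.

4.95%

Both satisfy E(R) = R_f + β·MRP, so the slope of the SML is
MRP = (9.47% − 5.31%) / (1.35 − 0.51) = 4.16% / 0.84 = 4.9524%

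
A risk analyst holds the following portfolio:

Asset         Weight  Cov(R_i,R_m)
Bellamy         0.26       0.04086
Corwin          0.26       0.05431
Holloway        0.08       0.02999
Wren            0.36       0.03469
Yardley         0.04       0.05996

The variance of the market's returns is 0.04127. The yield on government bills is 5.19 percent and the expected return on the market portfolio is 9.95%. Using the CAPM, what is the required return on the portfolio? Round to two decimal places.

β_Bellamy = 0.04086 / 0.04127 = 0.9901
β_Corwin = 0.05431 / 0.04127 = 1.3160
β_Holloway = 0.02999 / 0.04127 = 0.7267
β_Wren = 0.03469 / 0.04127 = 0.8406
β_Yardley = 0.05996 / 0.04127 = 1.4529
β_P = Σ w_i β_i = 0.26×0.9901 + 0.26×1.3160 + 0.08×0.7267 + 0.36×0.8406 + 0.04×1.4529 = 1.0185
MRP = 9.95% − 5.19% = 4.76%
E(R_P) = R_f + β_P × MRP = 5.19% + 1.0185 × 4.76% = 10.04%

10.04%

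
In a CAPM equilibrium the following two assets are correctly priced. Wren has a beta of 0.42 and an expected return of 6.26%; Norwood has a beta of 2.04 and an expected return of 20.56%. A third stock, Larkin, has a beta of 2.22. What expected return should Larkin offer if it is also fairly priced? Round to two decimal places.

22.15%

MRP (SML slope) = (20.56% − 6.26%) / (2.04 − 0.42) = 14.30% / 1.62 = 8.8272%
R_f (intercept) = 6.26% − 0.42 × 8.8272% = 2.5526%
E(R_Larkin) = R_f + β × MRP = 2.5526% + 2.22 × 8.8272% = 22.15%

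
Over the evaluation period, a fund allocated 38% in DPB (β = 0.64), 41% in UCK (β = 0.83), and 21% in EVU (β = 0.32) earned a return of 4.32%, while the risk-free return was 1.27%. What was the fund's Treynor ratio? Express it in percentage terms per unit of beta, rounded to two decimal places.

4.69%

β_P = 0.38×0.64 + 0.41×0.83 + 0.21×0.32 = 0.6507
Treynor = (R_P − R_f) / β_P = (4.32% − 1.27%) / 0.6507 = 3.05% / 0.6507 = 4.69%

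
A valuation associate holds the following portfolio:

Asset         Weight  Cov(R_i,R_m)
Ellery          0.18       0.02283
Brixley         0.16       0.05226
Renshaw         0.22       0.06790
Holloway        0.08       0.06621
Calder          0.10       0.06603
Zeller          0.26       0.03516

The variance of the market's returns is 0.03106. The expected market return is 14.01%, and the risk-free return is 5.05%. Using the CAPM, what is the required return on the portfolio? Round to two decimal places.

β_Ellery = 0.02283 / 0.03106 = 0.7350
β_Brixley = 0.05226 / 0.03106 = 1.6825
β_Renshaw = 0.06790 / 0.03106 = 2.1861
β_Holloway = 0.06621 / 0.03106 = 2.1317
β_Calder = 0.06603 / 0.03106 = 2.1259
β_Zeller = 0.03516 / 0.03106 = 1.1320
β_P = Σ w_i β_i = 0.18×0.7350 + 0.16×1.6825 + 0.22×2.1861 + 0.08×2.1317 + 0.10×2.1259 + 0.26×1.1320 = 1.5599
MRP = 14.01% − 5.05% = 8.96%
E(R_P) = R_f + β_P × MRP = 5.05% + 1.5599 × 8.96% = 19.03%

19.03%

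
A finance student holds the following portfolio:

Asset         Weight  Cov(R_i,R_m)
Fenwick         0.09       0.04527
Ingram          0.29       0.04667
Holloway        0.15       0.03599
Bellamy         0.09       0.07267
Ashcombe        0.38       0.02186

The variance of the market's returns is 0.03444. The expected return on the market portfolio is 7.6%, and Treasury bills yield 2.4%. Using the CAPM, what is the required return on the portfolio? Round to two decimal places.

β_Fenwick = 0.04527 / 0.03444 = 1.3145
β_Ingram = 0.04667 / 0.03444 = 1.3551
β_Holloway = 0.03599 / 0.03444 = 1.0450
β_Bellamy = 0.07267 / 0.03444 = 2.1100
β_Ashcombe = 0.02186 / 0.03444 = 0.6347
β_P = Σ w_i β_i = 0.09×1.3145 + 0.29×1.3551 + 0.15×1.0450 + 0.09×2.1100 + 0.38×0.6347 = 1.0991
MRP = 7.6% − 2.4% = 5.20%
E(R_P) = R_f + β_P × MRP = 2.4% + 1.0991 × 5.2% = 8.12%

8.12%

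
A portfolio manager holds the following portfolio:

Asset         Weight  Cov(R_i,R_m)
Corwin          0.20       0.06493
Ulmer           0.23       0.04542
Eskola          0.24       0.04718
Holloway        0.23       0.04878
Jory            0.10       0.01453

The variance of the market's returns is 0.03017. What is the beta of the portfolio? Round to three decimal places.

β_Corwin = 0.06493 / 0.03017 = 2.1521
β_Ulmer = 0.04542 / 0.03017 = 1.5055
β_Eskola = 0.04718 / 0.03017 = 1.5638
β_Holloway = 0.04878 / 0.03017 = 1.6168
β_Jory = 0.01453 / 0.03017 = 0.4816
β_P = Σ w_i β_i = 0.20×2.1521 + 0.23×1.5055 + 0.24×1.5638 + 0.23×1.6168 + 0.10×0.4816 = 1.5720

1.572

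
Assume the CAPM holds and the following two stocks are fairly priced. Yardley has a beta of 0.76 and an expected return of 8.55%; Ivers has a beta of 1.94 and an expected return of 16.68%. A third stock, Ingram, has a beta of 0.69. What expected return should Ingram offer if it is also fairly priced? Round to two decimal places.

MRP (SML slope) = (16.68% − 8.55%) / (1.94 − 0.76) = 8.13% / 1.18 = 6.8898%
R_f (intercept) = 8.55% − 0.76 × 6.8898% = 3.3138%
E(R_Ingram) = R_f + β × MRP = 3.3138% + 0.69 × 6.8898% = 8.07%

8.07%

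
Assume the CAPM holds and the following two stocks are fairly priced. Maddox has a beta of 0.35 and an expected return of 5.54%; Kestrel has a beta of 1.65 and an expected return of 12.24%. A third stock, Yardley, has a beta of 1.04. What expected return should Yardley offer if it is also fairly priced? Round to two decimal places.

9.10%

MRP (SML slope) = (12.24% − 5.54%) / (1.65 − 0.35) = 6.70% / 1.30 = 5.1538%
R_f (intercept) = 5.54% − 0.35 × 5.1538% = 3.7362%
E(R_Yardley) = R_f + β × MRP = 3.7362% + 1.04 × 5.1538% = 9.10%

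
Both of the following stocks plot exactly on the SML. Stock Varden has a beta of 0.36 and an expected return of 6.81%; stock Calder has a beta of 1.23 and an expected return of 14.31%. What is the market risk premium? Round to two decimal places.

8.62%

Both satisfy E(R) = R_f + β·MRP, so the slope of the SML is
MRP = (14.31% − 6.81%) / (1.23 − 0.36) = 7.50% / 0.87 = 8.6207%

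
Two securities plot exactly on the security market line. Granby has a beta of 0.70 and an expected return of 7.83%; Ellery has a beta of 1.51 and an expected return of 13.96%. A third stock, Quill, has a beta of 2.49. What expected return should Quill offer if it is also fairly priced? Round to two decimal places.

MRP (SML slope) = (13.96% − 7.83%) / (1.51 − 0.70) = 6.13% / 0.81 = 7.5679%
R_f (intercept) = 7.83% − 0.70 × 7.5679% = 2.5325%
E(R_Quill) = R_f + β × MRP = 2.5325% + 2.49 × 7.5679% = 21.38%

21.38%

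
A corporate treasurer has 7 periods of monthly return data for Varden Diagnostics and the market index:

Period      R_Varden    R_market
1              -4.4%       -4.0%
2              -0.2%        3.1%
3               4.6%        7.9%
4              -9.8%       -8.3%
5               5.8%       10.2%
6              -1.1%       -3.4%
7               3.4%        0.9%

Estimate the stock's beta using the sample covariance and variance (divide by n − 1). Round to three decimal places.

Mean R_i = (-4.4 − 0.2 + 4.6 − 9.8 + 5.8 − 1.1 + 3.4) / 7 = -0.2429%
Mean R_m = (-4.0 + 3.1 + 7.9 − 8.3 + 10.2 − 3.4 + 0.9) / 7 = 0.9143%
Σ(R_i − R̄_i)(R_m − R̄_m) = 202.1743  ⇒  Cov = 202.1743 / 6 = 33.6957
Σ(R_m − R̄_m)² = 267.4686  ⇒  Var(R_m) = 267.4686 / 6 = 44.5781
β = Cov / Var(R_m) = 33.6957 / 44.5781 = 0.7559

0.756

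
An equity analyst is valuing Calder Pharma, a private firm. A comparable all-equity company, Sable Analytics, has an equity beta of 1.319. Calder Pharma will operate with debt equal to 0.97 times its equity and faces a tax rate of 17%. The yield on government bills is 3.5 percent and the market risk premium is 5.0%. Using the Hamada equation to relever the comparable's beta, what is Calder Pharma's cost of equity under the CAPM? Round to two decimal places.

15.40%

β_L = β_U × [1 + (1 − t)(D/E)] = 1.319 × [1 + (1 − 0.17) × 0.97]
    = 1.319 × [1 + 0.83 × 0.97] = 1.319 × 1.8051 = 2.3809
E(R) = R_f + β_L × MRP = 3.5% + 2.3809 × 5.0% = 15.40%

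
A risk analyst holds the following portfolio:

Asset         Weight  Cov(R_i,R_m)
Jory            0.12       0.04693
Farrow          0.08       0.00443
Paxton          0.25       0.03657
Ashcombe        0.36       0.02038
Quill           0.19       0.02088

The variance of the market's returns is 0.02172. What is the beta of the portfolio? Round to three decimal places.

β_Jory = 0.04693 / 0.02172 = 2.1607
β_Farrow = 0.00443 / 0.02172 = 0.2040
β_Paxton = 0.03657 / 0.02172 = 1.6837
β_Ashcombe = 0.02038 / 0.02172 = 0.9383
β_Quill = 0.02088 / 0.02172 = 0.9613
β_P = Σ w_i β_i = 0.12×2.1607 + 0.08×0.2040 + 0.25×1.6837 + 0.36×0.9383 + 0.19×0.9613 = 1.2170

1.217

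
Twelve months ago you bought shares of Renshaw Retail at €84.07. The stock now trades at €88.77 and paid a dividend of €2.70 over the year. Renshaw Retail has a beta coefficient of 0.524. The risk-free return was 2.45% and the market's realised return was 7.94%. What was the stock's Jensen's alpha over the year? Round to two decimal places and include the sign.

+3.48%

Realised HPR = (P1 + D1 − P0) / P0 = (88.77 + 2.70 − 84.07) / 84.07 = 7.40 / 84.07 = 8.8022%
MRP = 7.94% − 2.45% = 5.49%
CAPM required = R_f + β·MRP = 2.45% + 0.524 × 5.49% = 5.32676%
α = realised − required = 8.8022% − 5.32676% = +3.48%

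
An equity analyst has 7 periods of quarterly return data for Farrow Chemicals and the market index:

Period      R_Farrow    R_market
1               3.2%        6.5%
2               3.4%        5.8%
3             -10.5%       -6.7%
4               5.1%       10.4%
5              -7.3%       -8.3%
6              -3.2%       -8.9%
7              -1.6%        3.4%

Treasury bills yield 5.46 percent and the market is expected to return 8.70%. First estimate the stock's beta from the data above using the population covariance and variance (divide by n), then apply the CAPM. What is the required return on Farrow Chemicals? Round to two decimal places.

Mean R_i = (3.2 + 3.4 − 10.5 + 5.1 − 7.3 − 3.2 − 1.6) / 7 = -1.5571%
Mean R_m = (6.5 + 5.8 − 6.7 + 10.4 − 8.3 − 8.9 + 3.4) / 7 = 0.3143%
Σ(R_i − R̄_i)(R_m − R̄_m) = 250.9657  ⇒  Cov = 250.9657 / 7 = 35.8522
Σ(R_m − R̄_m)² = 387.9086  ⇒  Var(R_m) = 387.9086 / 7 = 55.4155
β = Cov / Var(R_m) = 35.8522 / 55.4155 = 0.6470
MRP = 8.70% − 5.46% = 3.24%
E(R) = R_f + β × MRP = 5.46% + 0.6470 × 3.24% = 7.56%

7.56%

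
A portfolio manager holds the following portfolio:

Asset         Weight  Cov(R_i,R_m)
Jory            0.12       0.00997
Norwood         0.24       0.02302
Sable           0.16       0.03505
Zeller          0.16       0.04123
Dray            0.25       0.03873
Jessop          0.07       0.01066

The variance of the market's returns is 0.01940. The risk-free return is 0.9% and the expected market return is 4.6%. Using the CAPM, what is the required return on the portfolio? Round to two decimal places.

β_Jory = 0.00997 / 0.01940 = 0.5139
β_Norwood = 0.02302 / 0.01940 = 1.1866
β_Sable = 0.03505 / 0.01940 = 1.8067
β_Zeller = 0.04123 / 0.01940 = 2.1253
β_Dray = 0.03873 / 0.01940 = 1.9964
β_Jessop = 0.01066 / 0.01940 = 0.5495
β_P = Σ w_i β_i = 0.12×0.5139 + 0.24×1.1866 + 0.16×1.8067 + 0.16×2.1253 + 0.25×1.9964 + 0.07×0.5495 = 1.5131
MRP = 4.6% − 0.9% = 3.70%
E(R_P) = R_f + β_P × MRP = 0.9% + 1.5131 × 3.7% = 6.50%

6.50%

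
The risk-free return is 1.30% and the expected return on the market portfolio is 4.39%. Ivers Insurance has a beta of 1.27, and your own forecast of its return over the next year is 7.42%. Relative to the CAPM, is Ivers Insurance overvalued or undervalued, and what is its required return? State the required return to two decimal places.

Undervalued; required return 5.22%

MRP = 4.39% − 1.30% = 3.09%
Required return = R_f + β·MRP = 1.30% + 1.27 × 3.09% = 5.22%
Forecast 7.42% > required 5.22% → the stock plots above the SML → undervalued.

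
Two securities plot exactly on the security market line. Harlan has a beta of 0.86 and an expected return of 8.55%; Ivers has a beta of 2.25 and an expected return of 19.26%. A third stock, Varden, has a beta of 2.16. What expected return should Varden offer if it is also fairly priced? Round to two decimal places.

MRP (SML slope) = (19.26% − 8.55%) / (2.25 − 0.86) = 10.71% / 1.39 = 7.7050%
R_f (intercept) = 8.55% − 0.86 × 7.7050% = 1.9237%
E(R_Varden) = R_f + β × MRP = 1.9237% + 2.16 × 7.7050% = 18.57%

18.57%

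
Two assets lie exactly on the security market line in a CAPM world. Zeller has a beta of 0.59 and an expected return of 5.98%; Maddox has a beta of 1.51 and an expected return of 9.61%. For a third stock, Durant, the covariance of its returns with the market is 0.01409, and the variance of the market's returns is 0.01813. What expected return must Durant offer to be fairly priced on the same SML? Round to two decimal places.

MRP = (9.61% − 5.98%) / (1.51 − 0.59) = 3.9457%
R_f = 5.98% − 0.59 × 3.9457% = 3.6520%
β_Durant = Cov / Var(R_m) = 0.01409 / 0.01813 = 0.7772
E(R_Durant) = R_f + β × MRP = 3.6520% + 0.7772 × 3.9457% = 6.72%

6.72%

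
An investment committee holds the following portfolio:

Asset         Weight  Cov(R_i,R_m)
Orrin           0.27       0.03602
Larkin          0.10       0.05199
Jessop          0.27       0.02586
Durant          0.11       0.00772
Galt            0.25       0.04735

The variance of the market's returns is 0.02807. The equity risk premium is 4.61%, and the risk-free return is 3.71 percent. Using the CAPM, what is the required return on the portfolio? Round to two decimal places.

β_Orrin = 0.03602 / 0.02807 = 1.2832
β_Larkin = 0.05199 / 0.02807 = 1.8522
β_Jessop = 0.02586 / 0.02807 = 0.9213
β_Durant = 0.00772 / 0.02807 = 0.2750
β_Galt = 0.04735 / 0.02807 = 1.6869
β_P = Σ w_i β_i = 0.27×1.2832 + 0.10×1.8522 + 0.27×0.9213 + 0.11×0.2750 + 0.25×1.6869 = 1.2324
E(R_P) = R_f + β_P × MRP = 3.71% + 1.2324 × 4.61% = 9.39%

9.39%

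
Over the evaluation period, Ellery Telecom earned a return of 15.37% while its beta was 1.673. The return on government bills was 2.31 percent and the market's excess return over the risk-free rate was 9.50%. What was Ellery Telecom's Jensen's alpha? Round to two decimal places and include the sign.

-2.83%

CAPM benchmark = R_f + β(R_m − R_f) = 2.31% + 1.673 × 9.50% = 18.20350%
α = actual − benchmark = 15.37% − 18.20350% = -2.83%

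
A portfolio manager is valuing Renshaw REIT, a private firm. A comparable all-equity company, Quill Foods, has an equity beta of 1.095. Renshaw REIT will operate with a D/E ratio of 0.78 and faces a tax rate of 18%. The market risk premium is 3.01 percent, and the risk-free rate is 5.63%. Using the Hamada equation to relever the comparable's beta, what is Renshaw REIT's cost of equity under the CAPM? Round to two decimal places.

11.03%

β_L = β_U × [1 + (1 − t)(D/E)] = 1.095 × [1 + (1 − 0.18) × 0.78]
    = 1.095 × [1 + 0.82 × 0.78] = 1.095 × 1.6396 = 1.7954
E(R) = R_f + β_L × MRP = 5.63% + 1.7954 × 3.01% = 11.03%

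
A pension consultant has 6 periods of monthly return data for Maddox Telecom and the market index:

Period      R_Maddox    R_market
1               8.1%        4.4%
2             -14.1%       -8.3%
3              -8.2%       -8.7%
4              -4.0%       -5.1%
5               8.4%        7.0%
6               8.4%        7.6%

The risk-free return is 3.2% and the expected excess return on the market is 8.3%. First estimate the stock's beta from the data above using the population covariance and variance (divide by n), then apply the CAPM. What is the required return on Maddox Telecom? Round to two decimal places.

13.50%

Mean R_i = (8.1 − 14.1 − 8.2 − 4.0 + 8.4 + 8.4) / 6 = -0.2333%
Mean R_m = (4.4 − 8.3 − 8.7 − 5.1 + 7.0 + 7.6) / 6 = -0.5167%
Σ(R_i − R̄_i)(R_m − R̄_m) = 366.3267  ⇒  Cov = 366.3267 / 6 = 61.0545
Σ(R_m − R̄_m)² = 295.1083  ⇒  Var(R_m) = 295.1083 / 6 = 49.1847
β = Cov / Var(R_m) = 61.0545 / 49.1847 = 1.2413
E(R) = R_f + β × MRP = 3.2% + 1.2413 × 8.3% = 13.50%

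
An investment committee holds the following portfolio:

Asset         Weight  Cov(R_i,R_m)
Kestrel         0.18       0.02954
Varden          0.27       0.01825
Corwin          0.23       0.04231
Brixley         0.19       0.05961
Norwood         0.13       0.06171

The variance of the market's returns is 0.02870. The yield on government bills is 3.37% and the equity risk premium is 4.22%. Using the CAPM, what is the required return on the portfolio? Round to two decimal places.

β_Kestrel = 0.02954 / 0.02870 = 1.0293
β_Varden = 0.01825 / 0.02870 = 0.6359
β_Corwin = 0.04231 / 0.02870 = 1.4742
β_Brixley = 0.05961 / 0.02870 = 2.0770
β_Norwood = 0.06171 / 0.02870 = 2.1502
β_P = Σ w_i β_i = 0.18×1.0293 + 0.27×0.6359 + 0.23×1.4742 + 0.19×2.0770 + 0.13×2.1502 = 1.3702
E(R_P) = R_f + β_P × MRP = 3.37% + 1.3702 × 4.22% = 9.15%

9.15%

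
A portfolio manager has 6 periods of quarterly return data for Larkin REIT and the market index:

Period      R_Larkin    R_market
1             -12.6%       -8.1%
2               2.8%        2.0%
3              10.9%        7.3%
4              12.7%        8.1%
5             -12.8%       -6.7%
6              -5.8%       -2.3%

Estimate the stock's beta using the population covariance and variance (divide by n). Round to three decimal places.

Mean R_i = (-12.6 + 2.8 + 10.9 + 12.7 − 12.8 − 5.8) / 6 = -0.8000%
Mean R_m = (-8.1 + 2.0 + 7.3 + 8.1 − 6.7 − 2.3) / 6 = 0.0500%
Σ(R_i − R̄_i)(R_m − R̄_m) = 389.4400  ⇒  Cov = 389.4400 / 6 = 64.9067
Σ(R_m − R̄_m)² = 238.6750  ⇒  Var(R_m) = 238.6750 / 6 = 39.7792
β = Cov / Var(R_m) = 64.9067 / 39.7792 = 1.6317

1.632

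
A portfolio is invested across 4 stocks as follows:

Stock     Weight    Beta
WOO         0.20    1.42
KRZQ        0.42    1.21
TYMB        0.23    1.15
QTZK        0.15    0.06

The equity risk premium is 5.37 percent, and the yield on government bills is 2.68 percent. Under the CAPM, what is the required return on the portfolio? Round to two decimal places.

β_P = Σ w_i β_i = 0.20×1.42 + 0.42×1.21 + 0.23×1.15 + 0.15×0.06 = 1.0657
E(R_P) = R_f + β_P × MRP = 2.68% + 1.0657 × 5.37% = 8.40%

8.40%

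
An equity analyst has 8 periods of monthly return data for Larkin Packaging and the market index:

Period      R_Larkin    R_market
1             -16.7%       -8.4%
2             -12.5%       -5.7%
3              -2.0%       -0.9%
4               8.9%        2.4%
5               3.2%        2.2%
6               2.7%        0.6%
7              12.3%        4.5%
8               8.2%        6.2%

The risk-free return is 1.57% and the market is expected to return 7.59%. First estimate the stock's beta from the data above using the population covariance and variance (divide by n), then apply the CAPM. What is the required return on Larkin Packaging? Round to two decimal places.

Mean R_i = (-16.7 − 12.5 − 2.0 + 8.9 + 3.2 + 2.7 + 12.3 + 8.2) / 8 = 0.5125%
Mean R_m = (-8.4 − 5.7 − 0.9 + 2.4 + 2.2 + 0.6 + 4.5 + 6.2) / 8 = 0.1125%
Σ(R_i − R̄_i)(R_m − R̄_m) = 349.0788  ⇒  Cov = 349.0788 / 8 = 43.6349
Σ(R_m − R̄_m)² = 173.4088  ⇒  Var(R_m) = 173.4088 / 8 = 21.6761
β = Cov / Var(R_m) = 43.6349 / 21.6761 = 2.0130
MRP = 7.59% − 1.57% = 6.02%
E(R) = R_f + β × MRP = 1.57% + 2.0130 × 6.02% = 13.69%

13.69%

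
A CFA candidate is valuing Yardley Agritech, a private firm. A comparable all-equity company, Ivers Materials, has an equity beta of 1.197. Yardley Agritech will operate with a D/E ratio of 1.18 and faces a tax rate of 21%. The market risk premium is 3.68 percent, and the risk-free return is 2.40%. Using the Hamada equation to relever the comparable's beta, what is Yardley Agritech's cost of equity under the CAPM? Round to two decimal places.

10.91%

β_L = β_U × [1 + (1 − t)(D/E)] = 1.197 × [1 + (1 − 0.21) × 1.18]
    = 1.197 × [1 + 0.79 × 1.18] = 1.197 × 1.9322 = 2.3128
E(R) = R_f + β_L × MRP = 2.40% + 2.3128 × 3.68% = 10.91%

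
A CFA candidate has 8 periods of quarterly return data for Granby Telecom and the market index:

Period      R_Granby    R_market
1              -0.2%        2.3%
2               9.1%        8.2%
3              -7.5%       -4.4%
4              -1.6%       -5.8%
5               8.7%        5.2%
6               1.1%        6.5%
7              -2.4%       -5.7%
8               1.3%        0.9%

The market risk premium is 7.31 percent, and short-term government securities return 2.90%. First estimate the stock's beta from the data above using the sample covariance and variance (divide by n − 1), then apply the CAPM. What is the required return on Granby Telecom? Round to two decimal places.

8.71%

Mean R_i = (-0.2 + 9.1 − 7.5 − 1.6 + 8.7 + 1.1 − 2.4 + 1.3) / 8 = 1.0625%
Mean R_m = (2.3 + 8.2 − 4.4 − 5.8 + 5.2 + 6.5 − 5.7 + 0.9) / 8 = 0.9000%
Σ(R_i − R̄_i)(R_m − R̄_m) = 176.0300  ⇒  Cov = 176.0300 / 7 = 25.1471
Σ(R_m − R̄_m)² = 221.6400  ⇒  Var(R_m) = 221.6400 / 7 = 31.6629
β = Cov / Var(R_m) = 25.1471 / 31.6629 = 0.7942
E(R) = R_f + β × MRP = 2.90% + 0.7942 × 7.31% = 8.71%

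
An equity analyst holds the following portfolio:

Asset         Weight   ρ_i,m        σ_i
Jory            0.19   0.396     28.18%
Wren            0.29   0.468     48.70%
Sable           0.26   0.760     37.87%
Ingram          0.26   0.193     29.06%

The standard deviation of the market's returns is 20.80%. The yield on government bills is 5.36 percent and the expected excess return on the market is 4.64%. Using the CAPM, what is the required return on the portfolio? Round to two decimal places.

9.30%

β_Jory = 0.396 × 28.18% / 20.80% = 0.5365
β_Wren = 0.468 × 48.70% / 20.80% = 1.0958
β_Sable = 0.760 × 37.87% / 20.80% = 1.3837
β_Ingram = 0.193 × 29.06% / 20.80% = 0.2696
β_P = Σ w_i β_i = 0.19×0.5365 + 0.29×1.0958 + 0.26×1.3837 + 0.26×0.2696 = 0.8496
E(R_P) = R_f + β_P × MRP = 5.36% + 0.8496 × 4.64% = 9.30%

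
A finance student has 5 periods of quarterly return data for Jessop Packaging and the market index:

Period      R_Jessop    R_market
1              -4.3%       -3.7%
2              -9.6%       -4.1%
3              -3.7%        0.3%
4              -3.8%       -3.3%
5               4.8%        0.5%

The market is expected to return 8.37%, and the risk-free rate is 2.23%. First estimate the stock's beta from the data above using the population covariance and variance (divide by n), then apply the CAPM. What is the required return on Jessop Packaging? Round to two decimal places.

Mean R_i = (-4.3 − 9.6 − 3.7 − 3.8 + 4.8) / 5 = -3.3200%
Mean R_m = (-3.7 − 4.1 + 0.3 − 3.3 + 0.5) / 5 = -2.0600%
Σ(R_i − R̄_i)(R_m − R̄_m) = 34.9040  ⇒  Cov = 34.9040 / 5 = 6.9808
Σ(R_m − R̄_m)² = 20.5120  ⇒  Var(R_m) = 20.5120 / 5 = 4.1024
β = Cov / Var(R_m) = 6.9808 / 4.1024 = 1.7016
MRP = 8.37% − 2.23% = 6.14%
E(R) = R_f + β × MRP = 2.23% + 1.7016 × 6.14% = 12.68%

12.68%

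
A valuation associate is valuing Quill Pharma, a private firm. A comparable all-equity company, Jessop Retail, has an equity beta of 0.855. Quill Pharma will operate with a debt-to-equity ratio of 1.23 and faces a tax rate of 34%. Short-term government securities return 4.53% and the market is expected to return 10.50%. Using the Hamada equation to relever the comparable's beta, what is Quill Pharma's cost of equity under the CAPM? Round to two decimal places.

13.78%

β_L = β_U × [1 + (1 − t)(D/E)] = 0.855 × [1 + (1 − 0.34) × 1.23]
    = 0.855 × [1 + 0.66 × 1.23] = 0.855 × 1.8118 = 1.5491
MRP = 10.50% − 4.53% = 5.97%
E(R) = R_f + β_L × MRP = 4.53% + 1.5491 × 5.97% = 13.78%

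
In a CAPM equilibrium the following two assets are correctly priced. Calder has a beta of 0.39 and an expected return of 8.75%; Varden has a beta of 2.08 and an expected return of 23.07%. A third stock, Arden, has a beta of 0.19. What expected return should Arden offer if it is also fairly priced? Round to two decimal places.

7.06%

MRP (SML slope) = (23.07% − 8.75%) / (2.08 − 0.39) = 14.32% / 1.69 = 8.4734%
R_f (intercept) = 8.75% − 0.39 × 8.4734% = 5.4454%
E(R_Arden) = R_f + β × MRP = 5.4454% + 0.19 × 8.4734% = 7.06%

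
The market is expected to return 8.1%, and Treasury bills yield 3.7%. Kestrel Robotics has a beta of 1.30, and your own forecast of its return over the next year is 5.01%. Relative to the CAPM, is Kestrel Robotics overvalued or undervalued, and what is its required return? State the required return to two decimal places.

Overvalued; required return 9.42%

MRP = 8.1% − 3.7% = 4.40%
Required return = R_f + β·MRP = 3.7% + 1.30 × 4.4% = 9.42%
Forecast 5.01% < required 9.42% → the stock plots below the SML → overvalued.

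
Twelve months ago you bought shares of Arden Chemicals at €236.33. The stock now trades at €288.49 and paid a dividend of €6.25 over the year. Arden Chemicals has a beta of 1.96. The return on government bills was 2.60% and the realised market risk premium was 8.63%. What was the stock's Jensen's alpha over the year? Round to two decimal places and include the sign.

+5.20%

Realised HPR = (P1 + D1 − P0) / P0 = (288.49 + 6.25 − 236.33) / 236.33 = 58.41 / 236.33 = 24.7154%
CAPM required = R_f + β·MRP = 2.60% + 1.96 × 8.63% = 19.5148%
α = realised − required = 24.7154% − 19.5148% = +5.20%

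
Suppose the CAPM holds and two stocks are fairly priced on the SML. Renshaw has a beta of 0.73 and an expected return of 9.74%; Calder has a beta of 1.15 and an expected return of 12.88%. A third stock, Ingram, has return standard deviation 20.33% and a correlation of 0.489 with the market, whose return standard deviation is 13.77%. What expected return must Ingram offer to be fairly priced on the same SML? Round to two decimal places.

MRP = (12.88% − 9.74%) / (1.15 − 0.73) = 7.4762%
R_f = 9.74% − 0.73 × 7.4762% = 4.2824%
β_Ingram = ρ·σ_i/σ_m = 0.489 × 20.33 / 13.77 = 0.7220
E(R_Ingram) = R_f + β × MRP = 4.2824% + 0.7220 × 7.4762% = 9.68%

9.68%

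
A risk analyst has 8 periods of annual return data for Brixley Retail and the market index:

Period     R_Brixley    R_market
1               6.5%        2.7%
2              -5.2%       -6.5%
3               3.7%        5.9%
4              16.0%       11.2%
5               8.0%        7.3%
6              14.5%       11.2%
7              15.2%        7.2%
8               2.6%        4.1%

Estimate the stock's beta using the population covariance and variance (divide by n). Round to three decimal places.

1.169

Mean R_i = (6.5 − 5.2 + 3.7 + 16.0 + 8.0 + 14.5 + 15.2 + 2.6) / 8 = 7.6625%
Mean R_m = (2.7 − 6.5 + 5.9 + 11.2 + 7.3 + 11.2 + 7.2 + 4.1) / 8 = 5.3875%
Σ(R_i − R̄_i)(R_m − R̄_m) = 263.0263  ⇒  Cov = 263.0263 / 8 = 32.8783
Σ(R_m − R̄_m)² = 224.9688  ⇒  Var(R_m) = 224.9688 / 8 = 28.1211
β = Cov / Var(R_m) = 32.8783 / 28.1211 = 1.1692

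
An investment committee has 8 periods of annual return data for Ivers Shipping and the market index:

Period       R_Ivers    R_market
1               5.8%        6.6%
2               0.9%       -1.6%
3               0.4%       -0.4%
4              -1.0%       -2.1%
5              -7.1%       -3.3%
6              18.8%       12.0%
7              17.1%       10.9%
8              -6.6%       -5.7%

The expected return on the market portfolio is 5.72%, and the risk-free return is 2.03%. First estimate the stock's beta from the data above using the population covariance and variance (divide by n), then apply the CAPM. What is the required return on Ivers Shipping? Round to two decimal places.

7.21%

Mean R_i = (5.8 + 0.9 + 0.4 − 1.0 − 7.1 + 18.8 + 17.1 − 6.6) / 8 = 3.5375%
Mean R_m = (6.6 − 1.6 − 0.4 − 2.1 − 3.3 + 12.0 + 10.9 − 5.7) / 8 = 2.0500%
Σ(R_i − R̄_i)(R_m − R̄_m) = 453.8050  ⇒  Cov = 453.8050 / 8 = 56.7256
Σ(R_m − R̄_m)² = 323.2600  ⇒  Var(R_m) = 323.2600 / 8 = 40.4075
β = Cov / Var(R_m) = 56.7256 / 40.4075 = 1.4038
MRP = 5.72% − 2.03% = 3.69%
E(R) = R_f + β × MRP = 2.03% + 1.4038 × 3.69% = 7.21%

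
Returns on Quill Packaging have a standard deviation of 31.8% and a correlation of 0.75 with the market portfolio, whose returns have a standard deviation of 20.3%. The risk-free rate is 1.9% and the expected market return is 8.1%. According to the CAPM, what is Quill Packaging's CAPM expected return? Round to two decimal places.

β = ρ × σ_i / σ_m = 0.75 × 31.8% / 20.3% = 1.1749
MRP = 8.1% − 1.9% = 6.20%
E(R) = 1.9% + 1.1749 × 6.2% = 9.18%

9.18%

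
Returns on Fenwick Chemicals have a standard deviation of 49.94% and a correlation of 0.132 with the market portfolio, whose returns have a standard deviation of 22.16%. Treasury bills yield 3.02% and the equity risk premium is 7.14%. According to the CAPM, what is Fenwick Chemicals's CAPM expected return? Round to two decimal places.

β = ρ × σ_i / σ_m = 0.132 × 49.94% / 22.16% = 0.2975
E(R) = 3.02% + 0.2975 × 7.14% = 5.14%

5.14%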